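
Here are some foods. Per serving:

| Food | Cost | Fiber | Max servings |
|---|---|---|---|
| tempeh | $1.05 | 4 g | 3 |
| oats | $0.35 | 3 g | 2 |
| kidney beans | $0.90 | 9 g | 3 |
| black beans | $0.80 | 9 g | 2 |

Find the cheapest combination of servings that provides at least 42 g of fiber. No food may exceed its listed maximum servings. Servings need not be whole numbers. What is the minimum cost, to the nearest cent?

$4.00

Cost per g of fiber: black beans $0.0889, kidney beans $0.1000, oats $0.1167, tempeh $0.2625.
Take 2 servings of black beans: +18.0 g fiber for $1.60 (total $1.60, still need 24.0 g).
Take 2.667 servings of kidney beans: +24.0 g fiber for $2.40 (total $4.00, still need 0.0 g).
Greedy by cheapest-per-g is optimal for a single linear constraint, so the minimum cost is $4.00.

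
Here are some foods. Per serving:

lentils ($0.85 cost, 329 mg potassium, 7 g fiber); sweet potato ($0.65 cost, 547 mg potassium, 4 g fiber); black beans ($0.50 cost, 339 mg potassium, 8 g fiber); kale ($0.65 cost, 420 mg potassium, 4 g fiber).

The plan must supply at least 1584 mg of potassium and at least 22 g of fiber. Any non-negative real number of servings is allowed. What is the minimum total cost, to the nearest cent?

$2.07

lentils only: max(1584/329, 22/7) = 4.815 servings → $4.09.
sweet potato only: max(1584/547, 22/4) = 5.5 servings → $3.58.
black beans only: max(1584/339, 22/8) = 4.673 servings → $2.34.
kale only: max(1584/420, 22/4) = 5.5 servings → $3.58.
lentils + sweet potato with both tight: 2.267 servings and 1.532 servings → $2.92.
lentils + black beans: intersection lies outside the first quadrant.
lentils + kale with both tight: 1.788 servings and 2.371 servings → $3.06.
sweet potato + black beans with both tight: 1.726 servings and 1.887 servings → $2.07.
sweet potato + kale: the both-tight solution has a negative serving — not a feasible corner.
black beans + kale with both tight: 1.449 servings and 2.602 servings → $2.42.
So the least-cost plan costs $2.07.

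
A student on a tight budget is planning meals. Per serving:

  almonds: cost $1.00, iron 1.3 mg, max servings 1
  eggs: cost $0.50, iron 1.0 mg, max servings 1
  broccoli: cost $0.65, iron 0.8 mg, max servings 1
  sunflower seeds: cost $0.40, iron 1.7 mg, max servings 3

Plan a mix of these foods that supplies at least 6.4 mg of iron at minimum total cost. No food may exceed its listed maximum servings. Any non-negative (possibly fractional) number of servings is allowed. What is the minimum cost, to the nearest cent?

Cost per mg of iron: sunflower seeds $0.2353, eggs $0.5000, almonds $0.7692, broccoli $0.8125.
Take 3 servings of sunflower seeds: +5.1 mg iron for $1.20 (total $1.20, still need 1.3 mg).
Take 1 serving of eggs: +1.0 mg iron for $0.50 (total $1.70, still need 0.3 mg).
Take 0.2308 servings of almonds: +0.3 mg iron for $0.23 (total $1.93, still need 0.0 mg).
Greedy by cheapest-per-mg is optimal for a single linear constraint, so the minimum cost is $1.93.

$1.93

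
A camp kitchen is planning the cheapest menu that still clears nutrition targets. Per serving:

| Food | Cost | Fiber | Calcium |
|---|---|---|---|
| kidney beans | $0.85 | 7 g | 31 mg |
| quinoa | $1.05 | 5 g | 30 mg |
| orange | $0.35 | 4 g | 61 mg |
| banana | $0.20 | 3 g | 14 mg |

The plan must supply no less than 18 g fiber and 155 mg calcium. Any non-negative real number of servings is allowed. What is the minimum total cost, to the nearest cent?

The cheapest plan sits at a corner of the feasible region — with two constraints it uses at most two foods.
kidney beans only: max(18/7, 155/31) = 5 servings → $4.25.
quinoa only: max(18/5, 155/30) = 5.167 servings → $5.42.
orange only: max(18/4, 155/61) = 4.5 servings → $1.57.
banana only: max(18/3, 155/14) = 11.07 servings → $2.21.
kidney beans + quinoa with both targets exact would need a negative amount; discard.
kidney beans + orange with both tight: 1.578 servings and 1.739 servings → $1.95.
kidney beans + banana with both targets exact would need a negative amount; discard.
quinoa + orange with both tight: 2.584 servings and 1.27 servings → $3.16.
quinoa + banana with both targets exact would need a negative amount; discard.
orange + banana with both tight: 1.677 servings and 3.764 servings → $1.34.
Cheapest feasible corner: $1.34.

$1.34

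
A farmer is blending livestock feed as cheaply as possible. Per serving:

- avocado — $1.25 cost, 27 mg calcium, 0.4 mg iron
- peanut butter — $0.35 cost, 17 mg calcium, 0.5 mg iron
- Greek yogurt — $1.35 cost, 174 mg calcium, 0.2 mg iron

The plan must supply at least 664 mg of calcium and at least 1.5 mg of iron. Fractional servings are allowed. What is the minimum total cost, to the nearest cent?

$5.49

Minimising a linear cost over {calcium ≥ 664, iron ≥ 1.5, servings ≥ 0} — the optimum is at a vertex, using one or two foods.
avocado only: max(664/27, 1.5/0.4) = 24.59 servings → $30.74.
peanut butter only: max(664/17, 1.5/0.5) = 39.06 servings → $13.67.
Greek yogurt only: max(664/174, 1.5/0.2) = 7.5 servings → $10.12.
avocado + peanut butter: the both-tight solution has a negative serving — not a feasible corner.
avocado + Greek yogurt with both tight: 1.997 servings and 3.506 servings → $7.23.
peanut butter + Greek yogurt with both tight: 1.533 servings and 3.666 servings → $5.49.
So the least-cost plan costs $5.49.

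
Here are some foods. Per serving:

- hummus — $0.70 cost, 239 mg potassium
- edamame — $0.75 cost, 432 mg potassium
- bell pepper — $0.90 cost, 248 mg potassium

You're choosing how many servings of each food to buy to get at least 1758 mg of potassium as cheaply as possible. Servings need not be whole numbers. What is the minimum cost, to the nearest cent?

$3.05

Cost per mg of potassium: edamame $0.0017, hummus $0.0029, bell pepper $0.0036.
With no serving limits, use only edamame: 1758 mg / 432 mg = 4.069 servings × $0.75 = $3.05.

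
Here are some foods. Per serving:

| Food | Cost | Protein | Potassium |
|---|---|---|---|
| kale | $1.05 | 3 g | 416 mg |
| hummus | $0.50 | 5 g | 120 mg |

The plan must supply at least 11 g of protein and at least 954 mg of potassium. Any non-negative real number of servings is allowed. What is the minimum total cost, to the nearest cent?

$2.60

An LP optimum is at a vertex; with two nutrient constraints at most two foods are used. Check each candidate.
kale only: max(11/3, 954/416) = 3.667 servings → $3.85.
hummus only: max(11/5, 954/120) = 7.95 servings → $3.98.
kale + hummus with both tight: 2.006 servings and 0.9965 servings → $2.60.
Cheapest feasible corner: $2.60.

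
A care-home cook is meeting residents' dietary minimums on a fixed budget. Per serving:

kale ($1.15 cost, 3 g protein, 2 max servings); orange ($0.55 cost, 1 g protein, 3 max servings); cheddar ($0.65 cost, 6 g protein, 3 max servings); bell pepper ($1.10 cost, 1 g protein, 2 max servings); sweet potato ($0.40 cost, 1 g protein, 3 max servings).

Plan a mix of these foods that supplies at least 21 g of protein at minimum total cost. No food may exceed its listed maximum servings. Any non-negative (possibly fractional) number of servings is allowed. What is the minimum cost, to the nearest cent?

$3.10

Cost per g of protein: cheddar $0.1083, kale $0.3833, sweet potato $0.4000, orange $0.5500, bell pepper $1.1000.
Take 3 servings of cheddar: +18.0 g protein for $1.95 (total $1.95, still need 3.0 g).
Take 1 serving of kale: +3.0 g protein for $1.15 (total $3.10, still need 0.0 g).
Greedy by cheapest-per-g is optimal for a single linear constraint, so the minimum cost is $3.10.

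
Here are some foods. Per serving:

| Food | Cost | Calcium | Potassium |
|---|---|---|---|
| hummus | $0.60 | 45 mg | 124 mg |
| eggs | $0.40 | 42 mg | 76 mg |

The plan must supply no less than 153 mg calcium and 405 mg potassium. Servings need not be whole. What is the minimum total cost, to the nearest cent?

Check every corner: each single food scaled to meet both minima, and each pair solved so both constraints bind.
hummus only: max(153/45, 405/124) = 3.4 servings → $2.04.
eggs only: max(153/42, 405/76) = 5.329 servings → $2.13.
hummus + eggs with both tight: 3.01 servings and 0.4178 servings → $1.97.
The minimum over all feasible corners is $1.97.

$1.97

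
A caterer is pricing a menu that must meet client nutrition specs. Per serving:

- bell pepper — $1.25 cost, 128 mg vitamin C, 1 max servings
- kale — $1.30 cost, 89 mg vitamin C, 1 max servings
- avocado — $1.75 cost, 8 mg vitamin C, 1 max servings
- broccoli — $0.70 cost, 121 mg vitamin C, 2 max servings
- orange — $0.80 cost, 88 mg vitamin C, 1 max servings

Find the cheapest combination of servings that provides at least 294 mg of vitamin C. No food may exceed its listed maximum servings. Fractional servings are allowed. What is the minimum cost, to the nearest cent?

Cost per mg of vitamin C: broccoli $0.0058, orange $0.0091, bell pepper $0.0098, kale $0.0146, avocado $0.2188.
Take 2 servings of broccoli: +242.0 mg vitamin C for $1.40 (total $1.40, still need 52.0 mg).
Take 0.5909 servings of orange: +52.0 mg vitamin C for $0.47 (total $1.87, still need 0.0 mg).
Greedy by cheapest-per-mg is optimal for a single linear constraint, so the minimum cost is $1.87.

$1.87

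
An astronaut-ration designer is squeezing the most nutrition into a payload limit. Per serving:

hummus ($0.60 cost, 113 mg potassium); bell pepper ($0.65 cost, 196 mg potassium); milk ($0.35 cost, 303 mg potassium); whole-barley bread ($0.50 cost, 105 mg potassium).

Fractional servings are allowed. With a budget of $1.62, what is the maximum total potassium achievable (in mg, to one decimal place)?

Potassium per dollar: milk 865.7, bell pepper 301.5, whole-barley bread 210, hummus 188.3.
With no serving limits, spend the whole cost allowance on milk: $1.62 / $0.35 × 303 mg = 1402.5 mg.

1402.5 mg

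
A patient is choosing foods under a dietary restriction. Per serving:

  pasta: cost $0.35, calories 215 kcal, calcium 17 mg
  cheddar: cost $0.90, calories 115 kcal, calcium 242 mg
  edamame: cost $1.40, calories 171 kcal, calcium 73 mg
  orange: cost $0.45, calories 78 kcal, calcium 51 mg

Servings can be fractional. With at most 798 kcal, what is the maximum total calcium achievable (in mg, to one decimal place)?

1679.3 mg

Calcium per kcal: cheddar 2.104, orange 0.6538, edamame 0.4269, pasta 0.07907.
With no serving limits, spend the whole calories allowance on cheddar: 798 kcal / 115 kcal × 242 mg = 1679.3 mg.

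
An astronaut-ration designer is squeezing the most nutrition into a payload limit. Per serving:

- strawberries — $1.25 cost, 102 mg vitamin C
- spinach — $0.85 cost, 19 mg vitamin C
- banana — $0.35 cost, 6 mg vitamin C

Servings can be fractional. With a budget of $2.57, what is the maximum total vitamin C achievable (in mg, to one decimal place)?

Vitamin C per dollar: strawberries 81.6, spinach 22.35, banana 17.14.
With no serving limits, spend the whole cost allowance on strawberries: $2.57 / $1.25 × 102 mg = 209.7 mg.

209.7 mg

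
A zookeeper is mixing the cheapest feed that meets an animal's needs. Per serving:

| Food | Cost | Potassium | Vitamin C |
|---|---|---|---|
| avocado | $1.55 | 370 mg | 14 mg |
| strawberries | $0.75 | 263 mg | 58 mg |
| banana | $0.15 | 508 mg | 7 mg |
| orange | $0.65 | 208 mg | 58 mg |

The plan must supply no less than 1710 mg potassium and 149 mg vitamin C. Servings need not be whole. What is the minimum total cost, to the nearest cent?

At the optimum either one food covers both requirements or two foods hit both targets exactly; no other combination can be cheaper.
avocado only: max(1710/370, 149/14) = 10.64 servings → $16.50.
strawberries only: max(1710/263, 149/58) = 6.502 servings → $4.88.
banana only: max(1710/508, 149/7) = 21.29 servings → $3.19.
orange only: max(1710/208, 149/58) = 8.221 servings → $5.34.
avocado + strawberries with both tight: 3.375 servings and 1.754 servings → $6.55.
avocado + banana: intersection lies outside the first quadrant.
avocado + orange with both tight: 3.676 servings and 1.682 servings → $6.79.
strawberries + banana with both tight: 2.307 servings and 2.172 servings → $2.06.
strawberries + orange: intersection lies outside the first quadrant.
banana + orange with both tight: 2.435 servings and 2.275 servings → $1.84.
So the least-cost plan costs $1.84.

$1.84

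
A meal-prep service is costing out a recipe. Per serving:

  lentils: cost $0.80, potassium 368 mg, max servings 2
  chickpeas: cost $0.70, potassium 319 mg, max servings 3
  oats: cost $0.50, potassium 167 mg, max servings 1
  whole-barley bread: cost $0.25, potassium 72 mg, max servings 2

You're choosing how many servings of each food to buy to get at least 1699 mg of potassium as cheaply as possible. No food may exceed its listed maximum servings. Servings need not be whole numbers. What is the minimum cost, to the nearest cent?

Cost per mg of potassium: lentils $0.0022, chickpeas $0.0022, oats $0.0030, whole-barley bread $0.0035.
Take 2 servings of lentils: +736.0 mg potassium for $1.60 (total $1.60, still need 963.0 mg).
Take 3 servings of chickpeas: +957.0 mg potassium for $2.10 (total $3.70, still need 6.0 mg).
Take 0.03593 servings of oats: +6.0 mg potassium for $0.02 (total $3.72, still need 0.0 mg).
Filling from the cheapest source first is optimal under one linear minimum: $3.72.

$3.72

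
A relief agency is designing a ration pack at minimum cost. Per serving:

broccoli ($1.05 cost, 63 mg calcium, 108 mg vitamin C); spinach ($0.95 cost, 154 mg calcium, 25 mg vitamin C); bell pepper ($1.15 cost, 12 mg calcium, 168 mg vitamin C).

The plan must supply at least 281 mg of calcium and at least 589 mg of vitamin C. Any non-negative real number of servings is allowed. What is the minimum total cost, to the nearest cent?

An LP optimum is at a vertex; with two nutrient constraints at most two foods are used. Check each candidate.
broccoli only: max(281/63, 589/108) = 5.454 servings → $5.73.
spinach only: max(281/154, 589/25) = 23.56 servings → $22.38.
bell pepper only: max(281/12, 589/168) = 23.42 servings → $26.93.
broccoli + spinach: intersection lies outside the first quadrant.
broccoli + bell pepper with both tight: 4.322 servings and 0.7277 servings → $5.37.
spinach + bell pepper with both tight: 1.57 servings and 3.272 servings → $5.25.
Cheapest feasible corner: $5.25.

$5.25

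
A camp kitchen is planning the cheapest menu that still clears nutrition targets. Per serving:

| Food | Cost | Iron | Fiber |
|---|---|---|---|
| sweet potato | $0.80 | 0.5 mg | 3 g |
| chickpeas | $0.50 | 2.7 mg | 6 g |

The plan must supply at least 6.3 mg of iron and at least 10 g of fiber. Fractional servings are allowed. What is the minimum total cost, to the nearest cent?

$1.17

With two linear requirements the optimum uses one or two foods; enumerate the corners.
sweet potato only: max(6.3/0.5, 10/3) = 12.6 servings → $10.08.
chickpeas only: max(6.3/2.7, 10/6) = 2.333 servings → $1.17.
sweet potato + chickpeas with both targets exact would need a negative amount; discard.
Cheapest feasible corner: $1.17.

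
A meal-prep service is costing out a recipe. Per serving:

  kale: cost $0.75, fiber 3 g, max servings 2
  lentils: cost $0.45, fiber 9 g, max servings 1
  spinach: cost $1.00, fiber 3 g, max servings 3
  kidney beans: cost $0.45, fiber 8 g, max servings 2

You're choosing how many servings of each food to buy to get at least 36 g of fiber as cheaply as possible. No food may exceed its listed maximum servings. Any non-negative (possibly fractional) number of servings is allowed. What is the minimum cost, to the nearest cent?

$4.52

Cost per g of fiber: lentils $0.0500, kidney beans $0.0563, kale $0.2500, spinach $0.3333.
Take 1 serving of lentils: +9.0 g fiber for $0.45 (total $0.45, still need 27.0 g).
Take 2 servings of kidney beans: +16.0 g fiber for $0.90 (total $1.35, still need 11.0 g).
Take 2 servings of kale: +6.0 g fiber for $1.50 (total $2.85, still need 5.0 g).
Take 1.667 servings of spinach: +5.0 g fiber for $1.67 (total $4.52, still need 0.0 g).
Greedy by cheapest-per-g is optimal for a single linear constraint, so the minimum cost is $4.52.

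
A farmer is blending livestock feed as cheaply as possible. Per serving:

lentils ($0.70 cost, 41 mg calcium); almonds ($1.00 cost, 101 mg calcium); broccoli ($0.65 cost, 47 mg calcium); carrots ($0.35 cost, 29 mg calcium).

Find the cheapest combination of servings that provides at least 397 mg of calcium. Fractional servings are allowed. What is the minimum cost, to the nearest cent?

Cost per mg of calcium: almonds $0.0099, carrots $0.0121, broccoli $0.0138, lentils $0.0171.
With no serving limits, use only almonds: 397 mg / 101 mg = 3.931 servings × $1.00 = $3.93.

$3.93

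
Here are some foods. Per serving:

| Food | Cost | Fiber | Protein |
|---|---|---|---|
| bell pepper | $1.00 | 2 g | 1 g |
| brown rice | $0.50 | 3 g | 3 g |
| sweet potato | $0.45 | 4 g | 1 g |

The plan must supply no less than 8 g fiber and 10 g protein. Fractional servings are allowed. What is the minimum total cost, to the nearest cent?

$1.67

Compare the cost at each extreme point of the feasible region.
bell pepper only: max(8/2, 10/1) = 10 servings → $10.00.
brown rice only: max(8/3, 10/3) = 3.333 servings → $1.67.
sweet potato only: max(8/4, 10/1) = 10 servings → $4.50.
bell pepper + brown rice: the both-tight solution has a negative serving — not a feasible corner.
bell pepper + sweet potato: intersection lies outside the first quadrant.
brown rice + sweet potato: intersection lies outside the first quadrant.
Cheapest feasible corner: $1.67.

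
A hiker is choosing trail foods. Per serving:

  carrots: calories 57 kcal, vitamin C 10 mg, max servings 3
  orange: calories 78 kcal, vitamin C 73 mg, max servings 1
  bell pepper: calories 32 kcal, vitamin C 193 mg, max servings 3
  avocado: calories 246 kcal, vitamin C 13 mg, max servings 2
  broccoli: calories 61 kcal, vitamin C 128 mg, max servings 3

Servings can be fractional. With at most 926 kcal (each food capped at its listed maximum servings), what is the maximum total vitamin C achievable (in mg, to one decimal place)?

1087.0 mg

Vitamin C per kcal: bell pepper 6.031, broccoli 2.098, orange 0.9359, carrots 0.1754, avocado 0.05285.
Take 3 servings of bell pepper: uses 96 kcal, +579.0 mg vitamin C (running total 579.0 mg).
Take 3 servings of broccoli: uses 183 kcal, +384.0 mg vitamin C (running total 963.0 mg).
Take 1 serving of orange: uses 78 kcal, +73.0 mg vitamin C (running total 1036.0 mg).
Take 3 servings of carrots: uses 171 kcal, +30.0 mg vitamin C (running total 1066.0 mg).
Take 1.618 servings of avocado: uses 398 kcal, +21.0 mg vitamin C (running total 1087.0 mg).
Filling greedily by vitamin C-per-kcal is optimal for one linear limit, giving 1087.0 mg.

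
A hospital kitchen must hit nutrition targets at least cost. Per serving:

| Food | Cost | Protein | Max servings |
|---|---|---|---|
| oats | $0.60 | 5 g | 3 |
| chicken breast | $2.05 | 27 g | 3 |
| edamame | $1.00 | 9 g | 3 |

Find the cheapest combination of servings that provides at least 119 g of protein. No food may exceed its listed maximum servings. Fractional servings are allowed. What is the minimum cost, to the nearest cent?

$10.47

Cost per g of protein: chicken breast $0.0759, edamame $0.1111, oats $0.1200.
Take 3 servings of chicken breast: +81.0 g protein for $6.15 (total $6.15, still need 38.0 g).
Take 3 servings of edamame: +27.0 g protein for $3.00 (total $9.15, still need 11.0 g).
Take 2.2 servings of oats: +11.0 g protein for $1.32 (total $10.47, still need 0.0 g).
Greedy by cheapest-per-g is optimal for a single linear constraint, so the minimum cost is $10.47.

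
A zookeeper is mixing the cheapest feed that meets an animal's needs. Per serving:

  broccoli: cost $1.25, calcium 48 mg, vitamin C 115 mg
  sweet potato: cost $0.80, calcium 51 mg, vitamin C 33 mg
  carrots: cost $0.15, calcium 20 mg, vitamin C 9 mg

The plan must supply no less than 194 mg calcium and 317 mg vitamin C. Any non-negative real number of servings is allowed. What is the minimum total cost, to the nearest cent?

$3.64

Check every corner: each single food scaled to meet both minima, and each pair solved so both constraints bind.
broccoli only: max(194/48, 317/115) = 4.042 servings → $5.05.
sweet potato only: max(194/51, 317/33) = 9.606 servings → $7.68.
carrots only: max(194/20, 317/9) = 35.22 servings → $5.28.
broccoli + sweet potato with both tight: 2.281 servings and 1.657 servings → $4.18.
broccoli + carrots with both tight: 2.459 servings and 3.798 servings → $3.64.
sweet potato + carrots with both targets exact would need a negative amount; discard.
So the least-cost plan costs $3.64.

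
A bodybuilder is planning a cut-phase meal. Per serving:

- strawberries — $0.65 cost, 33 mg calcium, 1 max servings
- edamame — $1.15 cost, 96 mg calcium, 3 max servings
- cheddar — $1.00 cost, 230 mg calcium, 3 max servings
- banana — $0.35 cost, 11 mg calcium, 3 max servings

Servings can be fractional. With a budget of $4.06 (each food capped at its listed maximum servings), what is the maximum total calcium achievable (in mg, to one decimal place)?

Calcium per dollar: cheddar 230, edamame 83.48, strawberries 50.77, banana 31.43.
Take 3 servings of cheddar: spends $3.00, +690.0 mg calcium (running total 690.0 mg).
Take 0.9217 servings of edamame: spends $1.06, +88.5 mg calcium (running total 778.5 mg).
Filling greedily by calcium-per-dollar is optimal for one linear limit, giving 778.5 mg.

778.5 mg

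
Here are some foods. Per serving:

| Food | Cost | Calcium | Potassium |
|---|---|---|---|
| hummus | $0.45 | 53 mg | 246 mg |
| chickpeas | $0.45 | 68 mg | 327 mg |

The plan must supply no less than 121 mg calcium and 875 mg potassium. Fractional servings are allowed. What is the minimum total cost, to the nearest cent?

$1.20

Compare the cost at each extreme point of the feasible region.
hummus only: max(121/53, 875/246) = 3.557 servings → $1.60.
chickpeas only: max(121/68, 875/327) = 2.676 servings → $1.20.
hummus + chickpeas: intersection lies outside the first quadrant.
The minimum over all feasible corners is $1.20.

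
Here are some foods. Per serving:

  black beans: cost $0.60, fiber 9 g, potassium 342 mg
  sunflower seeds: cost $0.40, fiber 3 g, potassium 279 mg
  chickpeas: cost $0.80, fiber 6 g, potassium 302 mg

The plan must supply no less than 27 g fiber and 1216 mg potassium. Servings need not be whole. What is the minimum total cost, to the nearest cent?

$2.03

Two binding constraints pin down two serving amounts, so the optimal mix uses at most two foods. The candidates are each food alone (scaled to the tighter of fiber/potassium) and each pair with both constraints tight.
black beans only: max(27/9, 1216/342) = 3.556 servings → $2.13.
sunflower seeds only: max(27/3, 1216/279) = 9 servings → $3.60.
chickpeas only: max(27/6, 1216/302) = 4.5 servings → $3.60.
black beans + sunflower seeds with both tight: 2.616 servings and 1.152 servings → $2.03.
black beans + chickpeas with both tight: 1.288 servings and 2.568 servings → $2.83.
sunflower seeds + chickpeas: intersection lies outside the first quadrant.
Cheapest feasible corner: $2.03.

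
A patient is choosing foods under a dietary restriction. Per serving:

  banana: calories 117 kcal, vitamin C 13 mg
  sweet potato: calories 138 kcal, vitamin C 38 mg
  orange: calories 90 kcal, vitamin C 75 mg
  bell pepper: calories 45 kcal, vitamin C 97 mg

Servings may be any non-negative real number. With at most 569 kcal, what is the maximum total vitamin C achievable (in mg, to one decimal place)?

Vitamin C per kcal: bell pepper 2.156, orange 0.8333, sweet potato 0.2754, banana 0.1111.
With no serving limits, spend the whole calories allowance on bell pepper: 569 kcal / 45 kcal × 97 mg = 1226.5 mg.

1226.5 mg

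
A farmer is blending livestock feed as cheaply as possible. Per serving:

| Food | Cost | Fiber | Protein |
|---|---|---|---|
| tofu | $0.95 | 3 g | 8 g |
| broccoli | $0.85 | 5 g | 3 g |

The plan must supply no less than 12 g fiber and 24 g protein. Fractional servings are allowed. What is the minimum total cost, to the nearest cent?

Two binding constraints pin down two serving amounts, so the optimal mix uses at most two foods. The candidates are each food alone (scaled to the tighter of fiber/protein) and each pair with both constraints tight.
tofu only: max(12/3, 24/8) = 4 servings → $3.80.
broccoli only: max(12/5, 24/3) = 8 servings → $6.80.
tofu + broccoli with both tight: 2.71 servings and 0.7742 servings → $3.23.
The minimum over all feasible corners is $3.23.

$3.23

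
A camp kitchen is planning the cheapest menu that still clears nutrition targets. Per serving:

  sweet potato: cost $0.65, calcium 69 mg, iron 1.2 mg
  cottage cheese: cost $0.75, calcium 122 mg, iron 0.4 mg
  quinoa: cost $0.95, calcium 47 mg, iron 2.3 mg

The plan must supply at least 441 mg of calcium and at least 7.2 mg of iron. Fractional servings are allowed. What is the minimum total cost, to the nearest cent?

An LP optimum is at a vertex; with two nutrient constraints at most two foods are used. Check each candidate.
sweet potato only: max(441/69, 7.2/1.2) = 6.391 servings → $4.15.
cottage cheese only: max(441/122, 7.2/0.4) = 18 servings → $13.50.
quinoa only: max(441/47, 7.2/2.3) = 9.383 servings → $8.91.
sweet potato + cottage cheese with both tight: 5.909 servings and 0.2727 servings → $4.05.
sweet potato + quinoa: the both-tight solution has a negative serving — not a feasible corner.
cottage cheese + quinoa with both tight: 2.582 servings and 2.681 servings → $4.48.
The minimum over all feasible corners is $4.05.

$4.05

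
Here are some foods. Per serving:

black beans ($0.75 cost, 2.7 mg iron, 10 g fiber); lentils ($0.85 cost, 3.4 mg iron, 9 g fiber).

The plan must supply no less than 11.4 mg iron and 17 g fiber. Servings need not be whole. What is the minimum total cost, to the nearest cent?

$2.85

Minimising a linear cost over {iron ≥ 11.4, fiber ≥ 17, servings ≥ 0} — the optimum is at a vertex, using one or two foods.
black beans only: max(11.4/2.7, 17/10) = 4.222 servings → $3.17.
lentils only: max(11.4/3.4, 17/9) = 3.353 servings → $2.85.
black beans + lentils: intersection lies outside the first quadrant.
Cheapest feasible corner: $2.85.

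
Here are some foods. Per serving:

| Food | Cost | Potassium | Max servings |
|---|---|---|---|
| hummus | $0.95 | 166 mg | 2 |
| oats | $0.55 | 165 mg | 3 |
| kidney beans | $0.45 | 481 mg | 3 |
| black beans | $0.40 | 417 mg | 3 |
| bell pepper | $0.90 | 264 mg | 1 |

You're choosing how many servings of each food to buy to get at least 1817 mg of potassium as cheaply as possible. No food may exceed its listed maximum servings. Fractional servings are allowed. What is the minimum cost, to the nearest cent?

$1.71

Cost per mg of potassium: kidney beans $0.0009, black beans $0.0010, oats $0.0033, bell pepper $0.0034, hummus $0.0057.
Take 3 servings of kidney beans: +1443.0 mg potassium for $1.35 (total $1.35, still need 374.0 mg).
Take 0.8969 servings of black beans: +374.0 mg potassium for $0.36 (total $1.71, still need 0.0 mg).
Filling from the cheapest source first is optimal under one linear minimum: $1.71.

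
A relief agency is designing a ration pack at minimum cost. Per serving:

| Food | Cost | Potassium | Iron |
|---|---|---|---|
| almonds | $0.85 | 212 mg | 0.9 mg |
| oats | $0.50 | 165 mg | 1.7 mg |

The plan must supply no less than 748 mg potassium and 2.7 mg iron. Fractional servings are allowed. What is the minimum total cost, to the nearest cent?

$2.27

For a min-cost LP with two ≥-constraints, a basic feasible solution has at most two positive variables.
almonds only: max(748/212, 2.7/0.9) = 3.528 servings → $3.00.
oats only: max(748/165, 2.7/1.7) = 4.533 servings → $2.27.
almonds + oats with both targets exact would need a negative amount; discard.
The minimum over all feasible corners is $2.27.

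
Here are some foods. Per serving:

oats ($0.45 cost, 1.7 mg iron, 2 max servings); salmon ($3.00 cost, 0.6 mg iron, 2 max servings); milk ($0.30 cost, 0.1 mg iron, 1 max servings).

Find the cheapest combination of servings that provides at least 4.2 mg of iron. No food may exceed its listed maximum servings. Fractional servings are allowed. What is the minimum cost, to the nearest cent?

Cost per mg of iron: oats $0.2647, milk $3.0000, salmon $5.0000.
Take 2 servings of oats: +3.4 mg iron for $0.90 (total $0.90, still need 0.8 mg).
Take 1 serving of milk: +0.1 mg iron for $0.30 (total $1.20, still need 0.7 mg).
Take 1.167 servings of salmon: +0.7 mg iron for $3.50 (total $4.70, still need 0.0 mg).
Greedy by cheapest-per-mg is optimal for a single linear constraint, so the minimum cost is $4.70.

$4.70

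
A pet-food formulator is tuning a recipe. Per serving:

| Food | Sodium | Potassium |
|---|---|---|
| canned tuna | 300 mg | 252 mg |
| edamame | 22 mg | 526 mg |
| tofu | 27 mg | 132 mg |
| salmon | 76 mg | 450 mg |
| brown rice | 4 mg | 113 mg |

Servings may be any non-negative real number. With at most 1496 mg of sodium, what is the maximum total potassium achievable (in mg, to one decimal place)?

Potassium per mg sodium: brown rice 28.25, edamame 23.91, salmon 5.921, tofu 4.889, canned tuna 0.84.
With no serving limits, spend the whole sodium allowance on brown rice: 1496 mg / 4 mg × 113 mg = 42262.0 mg.

42262.0 mg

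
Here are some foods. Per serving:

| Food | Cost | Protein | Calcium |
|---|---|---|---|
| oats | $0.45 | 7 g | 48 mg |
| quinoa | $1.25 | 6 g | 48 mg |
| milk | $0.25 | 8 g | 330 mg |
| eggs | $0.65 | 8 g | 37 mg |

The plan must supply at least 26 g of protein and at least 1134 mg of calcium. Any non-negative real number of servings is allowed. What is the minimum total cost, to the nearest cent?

$0.86

This is a tiny linear program; its minimum lies at a vertex of the feasible set. List the vertices and price them.
oats only: max(26/7, 1134/48) = 23.62 servings → $10.63.
quinoa only: max(26/6, 1134/48) = 23.62 servings → $29.53.
milk only: max(26/8, 1134/330) = 3.436 servings → $0.86.
eggs only: max(26/8, 1134/37) = 30.65 servings → $19.92.
oats + quinoa with both targets exact would need a negative amount; discard.
oats + milk with both targets exact would need a negative amount; discard.
oats + eggs with both targets exact would need a negative amount; discard.
quinoa + milk: the both-tight solution has a negative serving — not a feasible corner.
quinoa + eggs: the both-tight solution has a negative serving — not a feasible corner.
milk + eggs: the both-tight solution has a negative serving — not a feasible corner.
Cheapest feasible corner: $0.86.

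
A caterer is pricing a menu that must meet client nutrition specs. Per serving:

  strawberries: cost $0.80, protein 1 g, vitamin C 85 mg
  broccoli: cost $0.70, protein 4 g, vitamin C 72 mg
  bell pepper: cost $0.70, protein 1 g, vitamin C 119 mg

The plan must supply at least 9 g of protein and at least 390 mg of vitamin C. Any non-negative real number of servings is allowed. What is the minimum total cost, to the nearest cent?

This is a tiny linear program; its minimum lies at a vertex of the feasible set. List the vertices and price them.
strawberries only: max(9/1, 390/85) = 9 servings → $7.20.
broccoli only: max(9/4, 390/72) = 5.417 servings → $3.79.
bell pepper only: max(9/1, 390/119) = 9 servings → $6.30.
strawberries + broccoli with both tight: 3.403 servings and 1.399 servings → $3.70.
strawberries + bell pepper with both targets exact would need a negative amount; discard.
broccoli + bell pepper with both tight: 1.686 servings and 2.257 servings → $2.76.
The minimum over all feasible corners is $2.76.

$2.76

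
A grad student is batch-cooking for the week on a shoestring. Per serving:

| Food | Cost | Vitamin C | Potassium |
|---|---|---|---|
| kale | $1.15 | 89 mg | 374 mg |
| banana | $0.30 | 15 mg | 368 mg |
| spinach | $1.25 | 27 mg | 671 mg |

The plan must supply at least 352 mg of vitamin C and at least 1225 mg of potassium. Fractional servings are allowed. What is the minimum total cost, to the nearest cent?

$4.55

Minimising a linear cost over {vitamin C ≥ 352, potassium ≥ 1225, servings ≥ 0} — the optimum is at a vertex, using one or two foods.
kale only: max(352/89, 1225/374) = 3.955 servings → $4.55.
banana only: max(352/15, 1225/368) = 23.47 servings → $7.04.
spinach only: max(352/27, 1225/671) = 13.04 servings → $16.30.
kale + banana: intersection lies outside the first quadrant.
kale + spinach: intersection lies outside the first quadrant.
banana + spinach with both targets exact would need a negative amount; discard.
So the least-cost plan costs $4.55.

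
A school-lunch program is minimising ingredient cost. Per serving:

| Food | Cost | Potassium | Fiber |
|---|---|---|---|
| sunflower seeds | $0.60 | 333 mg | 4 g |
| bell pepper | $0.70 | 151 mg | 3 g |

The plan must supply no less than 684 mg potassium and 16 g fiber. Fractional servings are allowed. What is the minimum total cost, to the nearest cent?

$2.40

A basic optimal solution has at most two foods positive. Try each food alone and each pair with both targets met exactly.
sunflower seeds only: max(684/333, 16/4) = 4 servings → $2.40.
bell pepper only: max(684/151, 16/3) = 5.333 servings → $3.73.
sunflower seeds + bell pepper: intersection lies outside the first quadrant.
The minimum over all feasible corners is $2.40.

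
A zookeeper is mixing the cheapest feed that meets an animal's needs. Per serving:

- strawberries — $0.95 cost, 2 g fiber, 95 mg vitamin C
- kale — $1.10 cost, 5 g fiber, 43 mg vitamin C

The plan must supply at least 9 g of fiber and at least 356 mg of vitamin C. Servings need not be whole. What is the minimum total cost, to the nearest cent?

An LP optimum is at a vertex; with two nutrient constraints at most two foods are used. Check each candidate.
strawberries only: max(9/2, 356/95) = 4.5 servings → $4.28.
kale only: max(9/5, 356/43) = 8.279 servings → $9.11.
strawberries + kale with both tight: 3.581 servings and 0.3676 servings → $3.81.
Cheapest feasible corner: $3.81.

$3.81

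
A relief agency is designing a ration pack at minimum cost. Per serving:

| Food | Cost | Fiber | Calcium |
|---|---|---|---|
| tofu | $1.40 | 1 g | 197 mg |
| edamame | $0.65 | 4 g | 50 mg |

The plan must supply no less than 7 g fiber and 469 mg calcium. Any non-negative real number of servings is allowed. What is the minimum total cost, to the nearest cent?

$3.70

The cheapest plan sits at a corner of the feasible region — with two constraints it uses at most two foods.
tofu only: max(7/1, 469/197) = 7 servings → $9.80.
edamame only: max(7/4, 469/50) = 9.38 servings → $6.10.
tofu + edamame with both tight: 2.068 servings and 1.233 servings → $3.70.
The minimum over all feasible corners is $3.70.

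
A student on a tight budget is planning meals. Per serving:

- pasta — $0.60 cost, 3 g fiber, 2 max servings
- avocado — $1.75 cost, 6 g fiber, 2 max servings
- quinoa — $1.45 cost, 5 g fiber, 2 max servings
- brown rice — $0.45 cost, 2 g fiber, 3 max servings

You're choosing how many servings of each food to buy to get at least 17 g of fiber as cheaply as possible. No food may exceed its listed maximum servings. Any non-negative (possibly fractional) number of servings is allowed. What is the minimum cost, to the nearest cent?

Cost per g of fiber: pasta $0.2000, brown rice $0.2250, quinoa $0.2900, avocado $0.2917.
Take 2 servings of pasta: +6.0 g fiber for $1.20 (total $1.20, still need 11.0 g).
Take 3 servings of brown rice: +6.0 g fiber for $1.35 (total $2.55, still need 5.0 g).
Take 1 serving of quinoa: +5.0 g fiber for $1.45 (total $4.00, still need 0.0 g).
Filling from the cheapest source first is optimal under one linear minimum: $4.00.

$4.00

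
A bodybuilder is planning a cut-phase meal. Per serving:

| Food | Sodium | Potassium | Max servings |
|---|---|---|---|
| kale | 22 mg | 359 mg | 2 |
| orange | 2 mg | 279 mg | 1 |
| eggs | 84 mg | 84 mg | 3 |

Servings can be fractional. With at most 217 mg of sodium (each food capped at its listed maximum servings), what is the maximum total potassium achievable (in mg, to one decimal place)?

Potassium per mg sodium: orange 139.5, kale 16.32, eggs 1.
Take 1 serving of orange: uses 2 mg sodium, +279.0 mg potassium (running total 279.0 mg).
Take 2 servings of kale: uses 44 mg sodium, +718.0 mg potassium (running total 997.0 mg).
Take 2.036 servings of eggs: uses 171 mg sodium, +171.0 mg potassium (running total 1168.0 mg).
Filling greedily by potassium-per-mg sodium is optimal for one linear limit, giving 1168.0 mg.

1168.0 mg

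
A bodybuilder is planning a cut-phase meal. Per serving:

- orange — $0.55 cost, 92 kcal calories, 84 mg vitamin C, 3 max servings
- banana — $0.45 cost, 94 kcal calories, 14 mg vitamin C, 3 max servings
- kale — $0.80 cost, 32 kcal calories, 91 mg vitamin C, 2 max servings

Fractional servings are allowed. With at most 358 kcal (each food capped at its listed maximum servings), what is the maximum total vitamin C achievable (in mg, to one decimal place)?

436.7 mg

Vitamin C per kcal: kale 2.844, orange 0.913, banana 0.1489.
Take 2 servings of kale: uses 64 kcal, +182.0 mg vitamin C (running total 182.0 mg).
Take 3 servings of orange: uses 276 kcal, +252.0 mg vitamin C (running total 434.0 mg).
Take 0.1915 servings of banana: uses 18 kcal, +2.7 mg vitamin C (running total 436.7 mg).
Filling greedily by vitamin C-per-kcal is optimal for one linear limit, giving 436.7 mg.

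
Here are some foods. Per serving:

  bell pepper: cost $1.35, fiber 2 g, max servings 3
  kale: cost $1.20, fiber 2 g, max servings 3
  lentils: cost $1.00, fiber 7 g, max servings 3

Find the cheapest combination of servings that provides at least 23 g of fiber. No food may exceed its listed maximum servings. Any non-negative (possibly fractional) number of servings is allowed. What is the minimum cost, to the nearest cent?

Cost per g of fiber: lentils $0.1429, kale $0.6000, bell pepper $0.6750.
Take 3 servings of lentils: +21.0 g fiber for $3.00 (total $3.00, still need 2.0 g).
Take 1 serving of kale: +2.0 g fiber for $1.20 (total $4.20, still need 0.0 g).
Filling from the cheapest source first is optimal under one linear minimum: $4.20.

$4.20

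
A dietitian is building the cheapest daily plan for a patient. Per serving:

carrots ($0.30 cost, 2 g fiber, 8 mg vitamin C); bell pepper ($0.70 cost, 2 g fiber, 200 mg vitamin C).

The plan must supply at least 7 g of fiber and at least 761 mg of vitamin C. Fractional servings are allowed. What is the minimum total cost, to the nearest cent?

$2.66

carrots only: max(7/2, 761/8) = 95.12 servings → $28.54.
bell pepper only: max(7/2, 761/200) = 3.805 servings → $2.66.
carrots + bell pepper: the both-tight solution has a negative serving — not a feasible corner.
Cheapest feasible corner: $2.66.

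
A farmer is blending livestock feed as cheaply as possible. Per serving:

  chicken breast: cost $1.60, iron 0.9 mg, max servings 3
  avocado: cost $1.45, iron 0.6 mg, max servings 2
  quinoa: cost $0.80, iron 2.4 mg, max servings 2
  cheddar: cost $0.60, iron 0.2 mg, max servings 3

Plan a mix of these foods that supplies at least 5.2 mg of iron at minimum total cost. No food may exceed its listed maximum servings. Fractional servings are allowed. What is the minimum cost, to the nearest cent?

Cost per mg of iron: quinoa $0.3333, chicken breast $1.7778, avocado $2.4167, cheddar $3.0000.
Take 2 servings of quinoa: +4.8 mg iron for $1.60 (total $1.60, still need 0.4 mg).
Take 0.4444 servings of chicken breast: +0.4 mg iron for $0.71 (total $2.31, still need 0.0 mg).
Filling from the cheapest source first is optimal under one linear minimum: $2.31.

$2.31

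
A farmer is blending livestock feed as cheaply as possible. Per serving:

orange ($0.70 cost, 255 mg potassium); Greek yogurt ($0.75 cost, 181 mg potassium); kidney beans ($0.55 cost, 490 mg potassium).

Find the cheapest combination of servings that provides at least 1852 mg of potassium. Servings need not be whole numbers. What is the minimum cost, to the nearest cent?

$2.08

Cost per mg of potassium: kidney beans $0.0011, orange $0.0027, Greek yogurt $0.0041.
With no serving limits, use only kidney beans: 1852 mg / 490 mg = 3.78 servings × $0.55 = $2.08.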